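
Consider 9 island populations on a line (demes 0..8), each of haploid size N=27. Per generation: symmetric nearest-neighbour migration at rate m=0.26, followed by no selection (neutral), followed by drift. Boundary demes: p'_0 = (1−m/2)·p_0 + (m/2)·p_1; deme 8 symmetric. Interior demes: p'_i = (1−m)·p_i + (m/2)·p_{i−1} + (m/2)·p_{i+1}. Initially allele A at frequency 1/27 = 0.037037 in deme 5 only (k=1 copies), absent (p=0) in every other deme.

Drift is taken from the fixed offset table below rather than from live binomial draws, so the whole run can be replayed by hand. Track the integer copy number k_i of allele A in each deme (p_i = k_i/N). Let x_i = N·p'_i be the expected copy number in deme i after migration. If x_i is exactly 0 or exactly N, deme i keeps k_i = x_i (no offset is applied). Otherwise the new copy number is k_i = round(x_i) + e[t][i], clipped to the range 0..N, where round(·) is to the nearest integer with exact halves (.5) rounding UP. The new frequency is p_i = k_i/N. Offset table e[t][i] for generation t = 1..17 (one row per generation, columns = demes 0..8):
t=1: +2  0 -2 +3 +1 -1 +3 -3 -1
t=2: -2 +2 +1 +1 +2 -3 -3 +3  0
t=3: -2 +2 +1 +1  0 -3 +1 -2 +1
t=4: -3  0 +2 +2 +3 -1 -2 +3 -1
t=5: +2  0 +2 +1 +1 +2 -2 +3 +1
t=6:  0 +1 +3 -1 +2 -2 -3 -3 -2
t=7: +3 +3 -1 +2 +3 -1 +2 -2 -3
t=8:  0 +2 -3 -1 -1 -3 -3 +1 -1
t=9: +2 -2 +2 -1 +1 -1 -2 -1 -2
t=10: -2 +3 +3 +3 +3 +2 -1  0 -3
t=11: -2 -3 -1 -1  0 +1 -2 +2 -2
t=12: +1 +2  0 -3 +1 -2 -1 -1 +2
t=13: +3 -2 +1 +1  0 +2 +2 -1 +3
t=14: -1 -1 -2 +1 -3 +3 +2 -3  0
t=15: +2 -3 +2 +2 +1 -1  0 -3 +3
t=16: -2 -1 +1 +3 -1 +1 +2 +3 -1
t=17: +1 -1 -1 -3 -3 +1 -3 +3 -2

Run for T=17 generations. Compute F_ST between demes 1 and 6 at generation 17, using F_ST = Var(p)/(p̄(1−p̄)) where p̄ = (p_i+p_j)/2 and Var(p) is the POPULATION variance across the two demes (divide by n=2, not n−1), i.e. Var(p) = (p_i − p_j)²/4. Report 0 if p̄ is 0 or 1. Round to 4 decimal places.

t=0: k=[0 0 0 0 0 1 0 0 0]
t=1: x=[0.0000 0.0000 0.0000 0.0000 0.1300 0.7400 0.1300 0.0000 0.0000] k=[0 0 0 0 1 0 3 0 0]
t=2: x=[0.0000 0.0000 0.0000 0.1300 0.7400 0.5200 2.2200 0.3900 0.0000] k=[0 0 0 1 3 0 0 3 0]
t=3: x=[0.0000 0.0000 0.1300 1.1300 2.3500 0.3900 0.3900 2.2200 0.3900] k=[0 0 1 2 2 0 1 0 1]
t=4: x=[0.0000 0.1300 1.0000 1.8700 1.7400 0.3900 0.7400 0.2600 0.8700] k=[0 0 3 4 5 0 0 3 0]
t=5: x=[0.0000 0.3900 2.7400 4.0000 4.2200 0.6500 0.3900 2.2200 0.3900] k=[0 0 5 5 5 3 0 5 1]
t=6: x=[0.0000 0.6500 4.3500 5.0000 4.7400 2.8700 1.0400 3.8300 1.5200] k=[0 2 7 4 7 1 0 1 0]
t=7: x=[0.2600 2.3900 5.9600 4.7800 5.8300 1.6500 0.2600 0.7400 0.1300] k=[3 5 5 7 9 1 2 0 0]
t=8: x=[3.2600 4.7400 5.2600 7.0000 7.7000 2.1700 1.6100 0.2600 0.0000] k=[3 7 2 6 7 0 0 1 0]
t=9: x=[3.5200 5.8300 3.1700 5.6100 5.9600 0.9100 0.1300 0.7400 0.1300] k=[6 4 5 5 7 0 0 0 0]
t=10: x=[5.7400 4.3900 4.8700 5.2600 5.8300 0.9100 0.0000 0.0000 0.0000] k=[4 7 8 8 9 3 0 0 0]
t=11: x=[4.3900 6.7400 7.8700 8.1300 8.0900 3.3900 0.3900 0.0000 0.0000] k=[2 4 7 7 8 4 0 0 0]
t=12: x=[2.2600 4.1300 6.6100 7.1300 7.3500 4.0000 0.5200 0.0000 0.0000] k=[3 6 7 4 8 2 0 0 0]
t=13: x=[3.3900 5.7400 6.4800 4.9100 6.7000 2.5200 0.2600 0.0000 0.0000] k=[6 4 7 6 7 5 2 0 0]
t=14: x=[5.7400 4.6500 6.4800 6.2600 6.6100 4.8700 2.1300 0.2600 0.0000] k=[5 4 4 7 4 8 4 0 0]
t=15: x=[4.8700 4.1300 4.3900 6.2200 4.9100 6.9600 4.0000 0.5200 0.0000] k=[7 1 6 8 6 6 4 0 0]
t=16: x=[6.2200 2.4300 5.6100 7.4800 6.2600 5.7400 3.7400 0.5200 0.0000] k=[4 1 7 10 5 7 6 4 0]
t=17: x=[3.6100 2.1700 6.6100 8.9600 5.9100 6.6100 5.8700 3.7400 0.5200] k=[5 1 6 6 3 8 3 7 0]

0.0200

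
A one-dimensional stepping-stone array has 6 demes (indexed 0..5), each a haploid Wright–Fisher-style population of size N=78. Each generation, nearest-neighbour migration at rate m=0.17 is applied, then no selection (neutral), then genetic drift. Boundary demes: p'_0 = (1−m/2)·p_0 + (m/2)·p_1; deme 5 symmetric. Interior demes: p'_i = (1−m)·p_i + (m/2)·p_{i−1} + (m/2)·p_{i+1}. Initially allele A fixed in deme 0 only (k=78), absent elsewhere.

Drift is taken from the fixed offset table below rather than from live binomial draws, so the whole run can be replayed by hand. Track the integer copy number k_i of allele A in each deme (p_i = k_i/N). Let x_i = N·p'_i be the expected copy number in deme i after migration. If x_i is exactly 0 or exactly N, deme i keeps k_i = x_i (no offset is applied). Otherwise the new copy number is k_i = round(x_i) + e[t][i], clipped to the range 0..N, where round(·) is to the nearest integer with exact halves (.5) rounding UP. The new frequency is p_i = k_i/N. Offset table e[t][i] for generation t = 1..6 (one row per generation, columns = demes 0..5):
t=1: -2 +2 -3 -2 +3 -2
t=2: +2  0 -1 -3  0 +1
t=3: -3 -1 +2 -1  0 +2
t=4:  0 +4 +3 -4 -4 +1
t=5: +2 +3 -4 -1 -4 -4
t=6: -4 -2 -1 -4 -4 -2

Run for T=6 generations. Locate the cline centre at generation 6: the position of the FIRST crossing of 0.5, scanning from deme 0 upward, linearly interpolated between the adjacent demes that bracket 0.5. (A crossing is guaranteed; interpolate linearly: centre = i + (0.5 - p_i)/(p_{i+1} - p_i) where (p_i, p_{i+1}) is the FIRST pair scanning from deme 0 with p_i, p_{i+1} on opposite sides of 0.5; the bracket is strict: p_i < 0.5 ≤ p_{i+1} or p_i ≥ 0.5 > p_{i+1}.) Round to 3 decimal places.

t=0: k=[78 0 0 0 0 0]
t=1: x=[71.3700 6.6300 0.0000 0.0000 0.0000 0.0000] k=[69 9 0 0 0 0]
t=2: x=[63.9000 13.3350 0.7650 0.0000 0.0000 0.0000] k=[66 13 0 0 0 0]
t=3: x=[61.4950 16.4000 1.1050 0.0000 0.0000 0.0000] k=[58 15 3 0 0 0]
t=4: x=[54.3450 17.6350 3.7650 0.2550 0.0000 0.0000] k=[54 22 7 0 0 0]
t=5: x=[51.2800 23.4450 7.6800 0.5950 0.0000 0.0000] k=[53 26 4 0 0 0]
t=6: x=[50.7050 26.4250 5.5300 0.3400 0.0000 0.0000] k=[47 24 5 0 0 0]

0.348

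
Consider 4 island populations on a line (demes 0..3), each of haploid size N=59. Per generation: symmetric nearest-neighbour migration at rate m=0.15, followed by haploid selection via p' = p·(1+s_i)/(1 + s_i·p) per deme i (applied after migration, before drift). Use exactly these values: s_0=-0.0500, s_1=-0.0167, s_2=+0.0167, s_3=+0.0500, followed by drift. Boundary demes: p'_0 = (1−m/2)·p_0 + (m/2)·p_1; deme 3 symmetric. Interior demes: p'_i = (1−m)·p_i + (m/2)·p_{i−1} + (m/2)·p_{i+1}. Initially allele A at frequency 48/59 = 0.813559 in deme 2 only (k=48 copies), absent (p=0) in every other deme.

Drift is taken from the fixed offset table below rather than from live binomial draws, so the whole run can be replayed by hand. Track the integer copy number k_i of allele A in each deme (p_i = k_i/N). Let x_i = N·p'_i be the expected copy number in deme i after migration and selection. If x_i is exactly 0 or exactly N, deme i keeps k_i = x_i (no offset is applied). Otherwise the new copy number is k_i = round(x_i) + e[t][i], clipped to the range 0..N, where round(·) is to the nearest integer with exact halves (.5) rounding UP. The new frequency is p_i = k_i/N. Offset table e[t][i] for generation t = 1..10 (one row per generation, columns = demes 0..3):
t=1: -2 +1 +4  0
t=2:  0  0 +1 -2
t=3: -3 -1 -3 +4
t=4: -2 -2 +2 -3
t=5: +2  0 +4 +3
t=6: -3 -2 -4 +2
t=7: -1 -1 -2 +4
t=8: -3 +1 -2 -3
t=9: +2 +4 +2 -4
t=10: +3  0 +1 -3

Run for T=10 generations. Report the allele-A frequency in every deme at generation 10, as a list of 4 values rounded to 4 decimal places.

[0.1186, 0.2203, 0.3559, 0.2712]

t=0: k=[0 0 48 0]
t=1: x=[0.0000 3.5435 41.0078 3.7685] k=[0 5 45 4]
t=2: x=[0.3564 7.5139 39.1438 7.3845] k=[0 8 40 5]
t=3: x=[0.5703 9.6631 35.2105 7.9548] k=[0 9 32 12]
t=4: x=[0.6416 9.9104 29.0192 14.0147] k=[0 8 31 11]
t=5: x=[0.5703 8.9958 28.0186 12.9874] k=[3 9 32 16]
t=6: x=[3.2871 10.1329 29.3193 17.8005] k=[0 8 25 20]
t=7: x=[0.5703 8.5511 23.5841 21.0306] k=[0 8 22 25]
t=8: x=[0.5703 8.3288 21.4004 25.4788] k=[0 9 19 22]
t=9: x=[0.6416 8.9464 18.6858 22.4495] k=[3 13 21 18]
t=10: x=[3.5739 12.6815 20.3955 18.8452] k=[7 13 21 16]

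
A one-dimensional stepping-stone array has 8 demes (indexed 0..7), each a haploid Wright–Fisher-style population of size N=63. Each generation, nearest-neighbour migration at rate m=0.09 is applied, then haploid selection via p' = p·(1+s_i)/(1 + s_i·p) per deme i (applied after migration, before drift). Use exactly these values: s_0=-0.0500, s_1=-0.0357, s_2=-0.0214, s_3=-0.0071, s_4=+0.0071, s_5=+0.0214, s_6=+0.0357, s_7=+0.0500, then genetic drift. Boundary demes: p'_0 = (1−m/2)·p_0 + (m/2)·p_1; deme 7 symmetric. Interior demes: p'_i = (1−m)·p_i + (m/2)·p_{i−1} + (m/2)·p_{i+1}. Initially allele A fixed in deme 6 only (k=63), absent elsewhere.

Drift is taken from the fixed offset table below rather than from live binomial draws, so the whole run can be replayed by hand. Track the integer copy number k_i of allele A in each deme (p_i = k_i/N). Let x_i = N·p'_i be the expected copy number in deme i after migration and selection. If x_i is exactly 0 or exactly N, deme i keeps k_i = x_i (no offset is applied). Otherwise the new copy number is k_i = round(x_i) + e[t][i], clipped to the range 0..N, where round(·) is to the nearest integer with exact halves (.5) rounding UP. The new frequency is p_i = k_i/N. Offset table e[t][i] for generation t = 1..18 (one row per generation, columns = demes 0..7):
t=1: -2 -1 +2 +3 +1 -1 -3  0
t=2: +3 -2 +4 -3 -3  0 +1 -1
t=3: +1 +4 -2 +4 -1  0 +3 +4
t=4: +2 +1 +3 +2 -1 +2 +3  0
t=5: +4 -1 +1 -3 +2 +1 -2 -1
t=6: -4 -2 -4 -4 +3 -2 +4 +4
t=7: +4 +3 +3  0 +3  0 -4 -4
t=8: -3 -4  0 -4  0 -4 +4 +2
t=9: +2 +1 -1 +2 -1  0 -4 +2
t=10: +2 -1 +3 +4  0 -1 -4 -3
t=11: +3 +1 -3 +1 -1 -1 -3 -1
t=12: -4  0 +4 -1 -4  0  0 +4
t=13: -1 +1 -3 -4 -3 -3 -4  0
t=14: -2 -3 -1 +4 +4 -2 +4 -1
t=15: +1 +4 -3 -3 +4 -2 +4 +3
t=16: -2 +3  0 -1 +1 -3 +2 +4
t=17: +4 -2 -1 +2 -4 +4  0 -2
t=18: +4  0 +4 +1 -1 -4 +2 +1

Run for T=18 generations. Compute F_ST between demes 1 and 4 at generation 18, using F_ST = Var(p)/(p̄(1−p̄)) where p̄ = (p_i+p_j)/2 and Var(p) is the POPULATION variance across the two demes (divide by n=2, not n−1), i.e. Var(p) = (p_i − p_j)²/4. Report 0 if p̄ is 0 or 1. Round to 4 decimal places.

0.0413

t=0: k=[0 0 0 0 0 0 63 0]
t=1: x=[0.0000 0.0000 0.0000 0.0000 0.0000 2.8929 57.5084 2.9701] k=[0 0 0 0 0 2 55 3]
t=2: x=[0.0000 0.0000 0.0000 0.0000 0.0906 4.3805 50.6275 5.5833] k=[0 0 0 0 0 4 52 5]
t=3: x=[0.0000 0.0000 0.0000 0.0000 0.1813 6.0956 48.1272 7.4288] k=[0 0 0 0 0 6 51 11]
t=4: x=[0.0000 0.0000 0.0000 0.0000 0.2719 7.9001 47.5870 13.3048] k=[0 0 0 0 0 10 51 13]
t=5: x=[0.0000 0.0000 0.0000 0.0000 0.4532 11.5940 47.8523 15.2673] k=[0 0 0 0 2 13 46 14]
t=6: x=[0.0000 0.0000 0.0000 0.0894 2.4214 14.2218 43.5498 16.0157] k=[0 0 0 0 5 12 48 20]
t=7: x=[0.0000 0.0000 0.0000 0.2234 5.1232 13.5286 45.5658 21.9526] k=[0 0 0 0 8 14 42 18]
t=8: x=[0.0000 0.0000 0.0000 0.3575 7.9591 15.2332 40.1730 19.7352] k=[0 0 0 0 8 11 44 22]
t=9: x=[0.0000 0.0000 0.0000 0.3575 7.8233 12.5616 42.0187 23.7069] k=[0 0 0 2 7 13 38 26]
t=10: x=[0.0000 0.0000 0.0881 2.1204 7.0894 14.0852 36.8730 27.2921] k=[0 0 3 6 7 13 33 24]
t=11: x=[0.0000 0.1302 2.9388 5.8719 7.2704 13.8575 32.2473 25.1383] k=[0 1 0 7 6 13 29 24]
t=12: x=[0.0428 0.8780 0.3523 6.5978 6.4006 13.6298 28.6019 24.9564] k=[0 1 4 6 2 14 29 29]
t=13: x=[0.0428 1.0517 3.8756 5.6930 2.7385 14.3685 28.8728 29.7649] k=[0 2 1 2 0 11 25 30]
t=14: x=[0.0855 1.8003 1.0671 1.8521 0.5891 11.3304 25.1229 30.5420] k=[0 0 0 6 5 9 29 30]
t=15: x=[0.0000 0.0000 0.2642 5.6483 5.2590 9.8953 28.6922 30.7224] k=[0 0 0 3 9 8 33 34]
t=16: x=[0.0000 0.0000 0.1321 3.1138 8.7381 9.3372 32.4722 34.7172] k=[0 0 0 2 10 6 34 39]
t=17: x=[0.0000 0.0000 0.0881 2.2545 9.5170 7.5801 33.5158 39.4982] k=[0 0 0 4 6 12 34 37]
t=18: x=[0.0000 0.0000 0.1762 3.8840 6.2195 12.9363 33.6954 37.6079] k=[0 0 4 5 5 9 36 39]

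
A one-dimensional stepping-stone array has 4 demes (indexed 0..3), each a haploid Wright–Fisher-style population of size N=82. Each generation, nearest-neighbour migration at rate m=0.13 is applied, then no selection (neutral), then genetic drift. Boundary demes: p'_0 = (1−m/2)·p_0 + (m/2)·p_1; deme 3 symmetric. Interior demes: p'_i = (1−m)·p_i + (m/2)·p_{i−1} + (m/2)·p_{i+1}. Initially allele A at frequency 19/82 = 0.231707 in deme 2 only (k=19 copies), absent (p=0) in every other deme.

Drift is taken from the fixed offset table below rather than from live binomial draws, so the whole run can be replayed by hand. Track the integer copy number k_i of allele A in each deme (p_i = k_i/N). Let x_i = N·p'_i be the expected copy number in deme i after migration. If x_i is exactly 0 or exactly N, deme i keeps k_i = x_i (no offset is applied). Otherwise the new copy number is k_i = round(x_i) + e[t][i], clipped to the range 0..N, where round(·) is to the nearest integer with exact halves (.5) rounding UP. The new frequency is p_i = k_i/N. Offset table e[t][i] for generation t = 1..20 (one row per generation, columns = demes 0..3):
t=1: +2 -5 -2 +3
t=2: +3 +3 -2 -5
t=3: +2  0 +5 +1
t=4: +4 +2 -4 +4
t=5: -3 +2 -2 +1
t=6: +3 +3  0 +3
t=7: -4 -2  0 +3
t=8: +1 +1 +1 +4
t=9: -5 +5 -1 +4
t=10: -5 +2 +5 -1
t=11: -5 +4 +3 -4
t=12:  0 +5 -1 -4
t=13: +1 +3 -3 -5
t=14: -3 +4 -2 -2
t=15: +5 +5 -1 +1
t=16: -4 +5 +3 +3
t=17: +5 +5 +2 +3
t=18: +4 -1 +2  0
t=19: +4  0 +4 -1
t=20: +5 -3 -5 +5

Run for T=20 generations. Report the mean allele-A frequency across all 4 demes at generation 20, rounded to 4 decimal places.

0.2713

t=0: k=[0 0 19 0]
t=1: x=[0.0000 1.2350 16.5300 1.2350] k=[0 0 15 4]
t=2: x=[0.0000 0.9750 13.3100 4.7150] k=[0 4 11 0]
t=3: x=[0.2600 4.1950 9.8300 0.7150] k=[2 4 15 2]
t=4: x=[2.1300 4.5850 13.4400 2.8450] k=[6 7 9 7]
t=5: x=[6.0650 7.0650 8.7400 7.1300] k=[3 9 7 8]
t=6: x=[3.3900 8.4800 7.1950 7.9350] k=[6 11 7 11]
t=7: x=[6.3250 10.4150 7.5200 10.7400] k=[2 8 8 14]
t=8: x=[2.3900 7.6100 8.3900 13.6100] k=[3 9 9 18]
t=9: x=[3.3900 8.6100 9.5850 17.4150] k=[0 14 9 21]
t=10: x=[0.9100 12.7650 10.1050 20.2200] k=[0 15 15 19]
t=11: x=[0.9750 14.0250 15.2600 18.7400] k=[0 18 18 15]
t=12: x=[1.1700 16.8300 17.8050 15.1950] k=[1 22 17 11]
t=13: x=[2.3650 20.3100 16.9350 11.3900] k=[3 23 14 6]
t=14: x=[4.3000 21.1150 14.0650 6.5200] k=[1 25 12 5]
t=15: x=[2.5600 22.5950 12.3900 5.4550] k=[8 28 11 6]
t=16: x=[9.3000 25.5950 11.7800 6.3250] k=[5 31 15 9]
t=17: x=[6.6900 28.2700 15.6500 9.3900] k=[12 33 18 12]
t=18: x=[13.3650 30.6600 18.5850 12.3900] k=[17 30 21 12]
t=19: x=[17.8450 28.5700 21.0000 12.5850] k=[22 29 25 12]
t=20: x=[22.4550 28.2850 24.4150 12.8450] k=[27 25 19 18]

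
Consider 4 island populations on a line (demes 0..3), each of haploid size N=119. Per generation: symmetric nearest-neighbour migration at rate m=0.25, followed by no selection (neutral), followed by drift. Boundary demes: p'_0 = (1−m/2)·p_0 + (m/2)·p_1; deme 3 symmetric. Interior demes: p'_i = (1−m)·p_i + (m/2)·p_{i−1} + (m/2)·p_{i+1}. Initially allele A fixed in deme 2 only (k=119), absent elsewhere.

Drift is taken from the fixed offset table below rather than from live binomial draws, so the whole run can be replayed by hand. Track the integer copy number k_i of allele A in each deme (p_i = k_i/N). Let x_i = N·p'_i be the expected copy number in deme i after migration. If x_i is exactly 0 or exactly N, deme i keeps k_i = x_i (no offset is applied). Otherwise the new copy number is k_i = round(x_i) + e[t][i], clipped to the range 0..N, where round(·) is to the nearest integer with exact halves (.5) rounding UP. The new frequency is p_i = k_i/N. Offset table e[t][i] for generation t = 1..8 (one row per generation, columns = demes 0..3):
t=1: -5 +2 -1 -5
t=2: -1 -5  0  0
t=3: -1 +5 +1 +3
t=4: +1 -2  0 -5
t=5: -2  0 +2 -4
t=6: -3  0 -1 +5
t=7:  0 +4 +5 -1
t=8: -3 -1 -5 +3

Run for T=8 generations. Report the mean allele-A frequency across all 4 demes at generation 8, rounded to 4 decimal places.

0.2374

t=0: k=[0 0 119 0]
t=1: x=[0.0000 14.8750 89.2500 14.8750] k=[0 17 88 10]
t=2: x=[2.1250 23.7500 69.3750 19.7500] k=[1 19 69 20]
t=3: x=[3.2500 23.0000 56.6250 26.1250] k=[2 28 58 29]
t=4: x=[5.2500 28.5000 50.6250 32.6250] k=[6 27 51 28]
t=5: x=[8.6250 27.3750 45.1250 30.8750] k=[7 27 47 27]
t=6: x=[9.5000 27.0000 42.0000 29.5000] k=[7 27 41 35]
t=7: x=[9.5000 26.2500 38.5000 35.7500] k=[10 30 44 35]
t=8: x=[12.5000 29.2500 41.1250 36.1250] k=[10 28 36 39]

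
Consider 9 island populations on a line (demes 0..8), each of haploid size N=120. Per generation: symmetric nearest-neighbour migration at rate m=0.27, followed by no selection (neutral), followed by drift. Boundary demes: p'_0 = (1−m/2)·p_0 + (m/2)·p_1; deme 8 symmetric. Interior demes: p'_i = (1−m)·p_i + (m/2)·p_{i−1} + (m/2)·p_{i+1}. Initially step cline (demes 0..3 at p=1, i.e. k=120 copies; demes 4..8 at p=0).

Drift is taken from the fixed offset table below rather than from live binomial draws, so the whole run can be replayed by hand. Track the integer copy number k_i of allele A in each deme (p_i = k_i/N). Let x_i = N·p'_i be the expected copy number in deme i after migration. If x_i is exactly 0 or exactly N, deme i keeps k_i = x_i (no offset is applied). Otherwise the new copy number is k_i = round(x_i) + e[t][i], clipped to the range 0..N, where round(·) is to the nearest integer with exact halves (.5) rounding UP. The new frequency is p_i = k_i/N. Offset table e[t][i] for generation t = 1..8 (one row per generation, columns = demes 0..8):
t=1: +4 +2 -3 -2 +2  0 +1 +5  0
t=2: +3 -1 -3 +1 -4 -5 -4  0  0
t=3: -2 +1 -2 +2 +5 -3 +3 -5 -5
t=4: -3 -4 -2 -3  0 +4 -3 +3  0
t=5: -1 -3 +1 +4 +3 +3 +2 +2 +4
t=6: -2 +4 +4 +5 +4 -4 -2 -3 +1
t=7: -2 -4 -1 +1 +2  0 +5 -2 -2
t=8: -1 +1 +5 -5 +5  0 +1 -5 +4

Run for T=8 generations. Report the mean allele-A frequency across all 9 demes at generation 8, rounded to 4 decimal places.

t=0: k=[120 120 120 120 0 0 0 0 0]
t=1: x=[120.0000 120.0000 120.0000 103.8000 16.2000 0.0000 0.0000 0.0000 0.0000] k=[120 120 120 102 18 0 0 0 0]
t=2: x=[120.0000 120.0000 117.5700 93.0900 26.9100 2.4300 0.0000 0.0000 0.0000] k=[120 120 115 94 23 0 0 0 0]
t=3: x=[120.0000 119.3250 112.8400 87.2500 29.4800 3.1050 0.0000 0.0000 0.0000] k=[120 120 111 89 34 0 0 0 0]
t=4: x=[120.0000 118.7850 109.2450 84.5450 36.8350 4.5900 0.0000 0.0000 0.0000] k=[120 115 107 82 37 9 0 0 0]
t=5: x=[119.3250 114.5950 104.7050 79.3000 39.2950 11.5650 1.2150 0.0000 0.0000] k=[118 112 106 83 42 15 3 0 0]
t=6: x=[117.1900 112.0000 103.7050 80.5700 43.8900 17.0250 4.2150 0.4050 0.0000] k=[115 116 108 86 48 13 2 0 0]
t=7: x=[115.1350 114.7850 106.1100 83.8400 48.4050 16.2400 3.2150 0.2700 0.0000] k=[113 111 105 85 50 16 8 0 0]
t=8: x=[112.7300 110.4600 103.1100 82.9750 50.1350 19.5100 8.0000 1.0800 0.0000] k=[112 111 108 78 55 20 9 0 0]

0.4565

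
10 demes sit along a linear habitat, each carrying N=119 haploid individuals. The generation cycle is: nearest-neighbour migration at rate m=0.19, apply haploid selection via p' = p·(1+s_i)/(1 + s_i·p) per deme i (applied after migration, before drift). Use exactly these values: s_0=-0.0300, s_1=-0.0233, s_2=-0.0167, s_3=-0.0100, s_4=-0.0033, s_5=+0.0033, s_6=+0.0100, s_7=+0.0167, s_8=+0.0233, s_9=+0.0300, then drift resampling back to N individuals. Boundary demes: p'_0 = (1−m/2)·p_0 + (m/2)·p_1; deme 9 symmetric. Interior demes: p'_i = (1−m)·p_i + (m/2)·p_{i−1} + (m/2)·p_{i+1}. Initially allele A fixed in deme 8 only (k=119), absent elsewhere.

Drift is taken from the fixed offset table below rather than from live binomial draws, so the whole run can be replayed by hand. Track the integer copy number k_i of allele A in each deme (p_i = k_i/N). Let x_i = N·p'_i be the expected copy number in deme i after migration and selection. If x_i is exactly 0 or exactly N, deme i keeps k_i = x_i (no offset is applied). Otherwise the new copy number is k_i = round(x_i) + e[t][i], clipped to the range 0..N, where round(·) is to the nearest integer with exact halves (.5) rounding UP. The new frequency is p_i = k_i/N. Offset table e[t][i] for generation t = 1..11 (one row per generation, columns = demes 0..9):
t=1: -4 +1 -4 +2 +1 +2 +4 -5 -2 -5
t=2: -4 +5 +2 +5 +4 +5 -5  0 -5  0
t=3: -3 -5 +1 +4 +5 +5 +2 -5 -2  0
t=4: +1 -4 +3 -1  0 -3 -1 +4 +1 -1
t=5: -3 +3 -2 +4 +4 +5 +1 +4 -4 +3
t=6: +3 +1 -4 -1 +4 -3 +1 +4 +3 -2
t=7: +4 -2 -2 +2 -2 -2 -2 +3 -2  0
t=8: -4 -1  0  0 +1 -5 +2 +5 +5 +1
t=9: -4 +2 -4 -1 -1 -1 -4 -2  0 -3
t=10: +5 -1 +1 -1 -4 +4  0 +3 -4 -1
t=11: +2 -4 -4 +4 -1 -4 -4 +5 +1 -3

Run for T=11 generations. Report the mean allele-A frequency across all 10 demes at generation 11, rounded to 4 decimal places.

t=0: k=[0 0 0 0 0 0 0 0 119 0]
t=1: x=[0.0000 0.0000 0.0000 0.0000 0.0000 0.0000 0.0000 11.4756 96.8088 11.6111] k=[0 0 0 0 0 0 0 6 95 7]
t=2: x=[0.0000 0.0000 0.0000 0.0000 0.0000 0.0000 0.5757 14.0894 78.8004 15.7598] k=[0 0 0 0 0 0 0 14 74 16]
t=3: x=[0.0000 0.0000 0.0000 0.0000 0.0000 0.0000 1.3431 18.6288 63.4727 22.0358] k=[0 0 0 0 0 0 3 14 61 22]
t=4: x=[0.0000 0.0000 0.0000 0.0000 0.0000 0.2859 3.7964 17.6677 53.5075 26.3057] k=[0 0 0 0 0 0 3 22 55 25]
t=5: x=[0.0000 0.0000 0.0000 0.0000 0.0000 0.2859 4.5635 23.6422 49.6803 28.4855] k=[0 0 0 0 0 5 6 28 46 31]
t=6: x=[0.0000 0.0000 0.0000 0.0000 0.4734 4.6347 8.0695 27.9728 43.4987 33.1270] k=[0 0 0 0 4 2 9 32 46 31]
t=7: x=[0.0000 0.0000 0.0000 0.3762 3.4190 2.8642 10.6158 31.5273 43.8811 33.1270] k=[0 0 0 2 1 1 9 35 42 33]
t=8: x=[0.0000 0.0000 0.1868 1.6981 1.0914 1.7657 10.8074 33.5929 41.0974 34.5756] k=[0 0 0 2 2 0 13 39 46 36]
t=9: x=[0.0000 0.0000 0.1868 1.7922 1.8041 1.4296 14.3602 37.6198 45.0279 37.7073] k=[0 0 0 1 1 0 10 36 45 35]
t=10: x=[0.0000 0.0000 0.0934 0.8960 0.9020 1.0484 11.6239 34.7913 43.8307 36.6959] k=[0 0 1 0 0 5 12 38 40 36]
t=11: x=[0.0000 0.0928 0.7966 0.0941 0.4734 5.2064 13.9269 36.1354 40.0396 37.1309] k=[0 0 0 4 0 1 10 41 41 34]

0.1101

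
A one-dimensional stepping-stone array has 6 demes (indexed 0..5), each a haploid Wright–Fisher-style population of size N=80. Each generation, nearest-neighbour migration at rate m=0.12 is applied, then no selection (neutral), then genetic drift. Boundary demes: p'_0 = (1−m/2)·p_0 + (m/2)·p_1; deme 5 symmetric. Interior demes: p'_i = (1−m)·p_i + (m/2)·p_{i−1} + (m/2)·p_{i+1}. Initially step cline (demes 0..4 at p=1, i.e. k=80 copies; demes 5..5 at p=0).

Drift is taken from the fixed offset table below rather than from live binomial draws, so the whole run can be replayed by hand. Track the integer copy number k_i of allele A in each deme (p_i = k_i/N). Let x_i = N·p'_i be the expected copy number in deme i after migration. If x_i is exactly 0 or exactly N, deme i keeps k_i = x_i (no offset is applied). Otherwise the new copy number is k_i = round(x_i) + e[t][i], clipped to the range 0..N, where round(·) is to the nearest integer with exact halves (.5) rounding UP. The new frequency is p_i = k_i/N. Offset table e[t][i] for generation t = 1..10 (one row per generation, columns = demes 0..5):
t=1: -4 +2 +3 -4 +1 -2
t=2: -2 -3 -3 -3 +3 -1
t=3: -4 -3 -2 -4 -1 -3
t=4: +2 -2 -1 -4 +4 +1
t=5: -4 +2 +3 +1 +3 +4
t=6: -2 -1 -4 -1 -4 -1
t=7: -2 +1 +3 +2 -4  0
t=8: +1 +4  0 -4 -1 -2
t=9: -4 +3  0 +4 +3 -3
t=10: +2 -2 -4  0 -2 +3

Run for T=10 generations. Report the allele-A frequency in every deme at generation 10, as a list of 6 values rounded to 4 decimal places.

[0.9000, 0.9625, 0.9125, 0.8750, 0.6625, 0.3375]

t=0: k=[80 80 80 80 80 0]
t=1: x=[80.0000 80.0000 80.0000 80.0000 75.2000 4.8000] k=[80 80 80 80 76 3]
t=2: x=[80.0000 80.0000 80.0000 79.7600 71.8600 7.3800] k=[80 80 80 77 75 6]
t=3: x=[80.0000 80.0000 79.8200 77.0600 70.9800 10.1400] k=[80 80 78 73 70 7]
t=4: x=[80.0000 79.8800 77.8200 73.1200 66.4000 10.7800] k=[80 78 77 69 70 12]
t=5: x=[79.8800 78.0600 76.5800 69.5400 66.4600 15.4800] k=[76 80 80 71 69 19]
t=6: x=[76.2400 79.7600 79.4600 71.4200 66.1200 22.0000] k=[74 79 75 70 62 21]
t=7: x=[74.3000 78.4600 74.9400 69.8200 60.0200 23.4600] k=[72 79 78 72 56 23]
t=8: x=[72.4200 78.5200 77.7000 71.4000 54.9800 24.9800] k=[73 80 78 67 54 23]
t=9: x=[73.4200 79.4600 77.4600 66.8800 52.9200 24.8600] k=[69 80 77 71 56 22]
t=10: x=[69.6600 79.1600 76.8200 70.4600 54.8600 24.0400] k=[72 77 73 70 53 27]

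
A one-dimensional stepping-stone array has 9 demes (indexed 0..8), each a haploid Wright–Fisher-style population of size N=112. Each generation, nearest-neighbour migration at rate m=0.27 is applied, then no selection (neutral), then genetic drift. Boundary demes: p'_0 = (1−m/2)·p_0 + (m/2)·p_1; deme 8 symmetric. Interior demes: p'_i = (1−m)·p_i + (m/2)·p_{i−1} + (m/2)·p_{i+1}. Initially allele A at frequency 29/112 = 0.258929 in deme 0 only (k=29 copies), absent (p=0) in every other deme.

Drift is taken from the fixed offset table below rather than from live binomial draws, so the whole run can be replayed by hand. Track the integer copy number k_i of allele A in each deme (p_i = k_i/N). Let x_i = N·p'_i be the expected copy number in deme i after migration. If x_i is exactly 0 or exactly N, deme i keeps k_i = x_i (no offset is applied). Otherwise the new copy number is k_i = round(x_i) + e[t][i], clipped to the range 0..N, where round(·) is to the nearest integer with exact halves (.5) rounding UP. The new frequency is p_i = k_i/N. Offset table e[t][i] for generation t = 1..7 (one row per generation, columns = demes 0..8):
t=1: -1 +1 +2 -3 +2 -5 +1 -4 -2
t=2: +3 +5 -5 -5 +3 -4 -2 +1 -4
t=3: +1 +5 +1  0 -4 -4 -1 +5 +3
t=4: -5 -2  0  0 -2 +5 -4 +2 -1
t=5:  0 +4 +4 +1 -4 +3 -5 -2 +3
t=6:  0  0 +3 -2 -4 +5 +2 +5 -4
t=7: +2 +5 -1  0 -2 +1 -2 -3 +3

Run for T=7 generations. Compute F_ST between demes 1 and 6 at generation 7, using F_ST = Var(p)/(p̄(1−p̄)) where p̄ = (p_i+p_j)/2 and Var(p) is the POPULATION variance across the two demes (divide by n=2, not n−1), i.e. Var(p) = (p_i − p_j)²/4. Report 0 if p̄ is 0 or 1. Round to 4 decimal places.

0.1034

t=0: k=[29 0 0 0 0 0 0 0 0]
t=1: x=[25.0850 3.9150 0.0000 0.0000 0.0000 0.0000 0.0000 0.0000 0.0000] k=[24 5 0 0 0 0 0 0 0]
t=2: x=[21.4350 6.8900 0.6750 0.0000 0.0000 0.0000 0.0000 0.0000 0.0000] k=[24 12 0 0 0 0 0 0 0]
t=3: x=[22.3800 12.0000 1.6200 0.0000 0.0000 0.0000 0.0000 0.0000 0.0000] k=[23 17 3 0 0 0 0 0 0]
t=4: x=[22.1900 15.9200 4.4850 0.4050 0.0000 0.0000 0.0000 0.0000 0.0000] k=[17 14 4 0 0 0 0 0 0]
t=5: x=[16.5950 13.0550 4.8100 0.5400 0.0000 0.0000 0.0000 0.0000 0.0000] k=[17 17 9 2 0 0 0 0 0]
t=6: x=[17.0000 15.9200 9.1350 2.6750 0.2700 0.0000 0.0000 0.0000 0.0000] k=[17 16 12 1 0 0 0 0 0]
t=7: x=[16.8650 15.5950 11.0550 2.3500 0.1350 0.0000 0.0000 0.0000 0.0000] k=[19 21 10 2 0 0 0 0 0]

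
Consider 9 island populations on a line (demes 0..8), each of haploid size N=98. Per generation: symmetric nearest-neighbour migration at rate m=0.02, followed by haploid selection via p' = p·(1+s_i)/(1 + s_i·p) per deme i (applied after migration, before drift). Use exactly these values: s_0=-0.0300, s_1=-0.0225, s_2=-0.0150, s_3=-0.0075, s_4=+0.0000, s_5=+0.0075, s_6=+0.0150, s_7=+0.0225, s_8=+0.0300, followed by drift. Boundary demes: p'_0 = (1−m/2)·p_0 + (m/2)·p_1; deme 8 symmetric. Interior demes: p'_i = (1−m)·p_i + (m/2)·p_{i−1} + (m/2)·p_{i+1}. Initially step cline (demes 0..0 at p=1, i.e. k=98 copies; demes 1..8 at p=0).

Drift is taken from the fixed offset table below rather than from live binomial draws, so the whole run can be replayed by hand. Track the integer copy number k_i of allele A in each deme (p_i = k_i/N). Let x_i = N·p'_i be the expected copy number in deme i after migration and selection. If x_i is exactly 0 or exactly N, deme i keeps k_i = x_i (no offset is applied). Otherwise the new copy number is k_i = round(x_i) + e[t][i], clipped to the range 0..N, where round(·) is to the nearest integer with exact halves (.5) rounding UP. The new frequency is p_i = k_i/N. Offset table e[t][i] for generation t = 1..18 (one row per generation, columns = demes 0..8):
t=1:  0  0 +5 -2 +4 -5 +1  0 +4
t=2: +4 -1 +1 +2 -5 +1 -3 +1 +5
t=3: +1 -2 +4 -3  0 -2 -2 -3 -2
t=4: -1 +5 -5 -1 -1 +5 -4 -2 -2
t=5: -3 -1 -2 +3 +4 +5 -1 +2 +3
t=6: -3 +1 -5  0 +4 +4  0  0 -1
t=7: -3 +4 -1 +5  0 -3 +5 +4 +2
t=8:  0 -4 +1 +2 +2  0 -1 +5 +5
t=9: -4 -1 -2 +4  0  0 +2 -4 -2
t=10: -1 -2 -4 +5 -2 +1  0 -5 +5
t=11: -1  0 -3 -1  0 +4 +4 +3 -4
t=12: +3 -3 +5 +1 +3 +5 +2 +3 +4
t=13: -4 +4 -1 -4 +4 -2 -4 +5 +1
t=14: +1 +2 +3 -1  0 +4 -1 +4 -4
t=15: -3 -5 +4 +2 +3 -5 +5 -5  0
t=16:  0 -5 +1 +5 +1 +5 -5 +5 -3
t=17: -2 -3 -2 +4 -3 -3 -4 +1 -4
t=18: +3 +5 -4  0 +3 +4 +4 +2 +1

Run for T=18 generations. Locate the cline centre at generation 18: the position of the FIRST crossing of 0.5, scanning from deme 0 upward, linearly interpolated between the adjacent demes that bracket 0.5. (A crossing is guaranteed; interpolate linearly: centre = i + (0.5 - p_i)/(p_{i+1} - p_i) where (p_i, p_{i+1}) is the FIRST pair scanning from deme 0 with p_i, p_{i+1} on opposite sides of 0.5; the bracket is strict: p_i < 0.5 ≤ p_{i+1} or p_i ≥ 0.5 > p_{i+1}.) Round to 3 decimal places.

t=0: k=[98 0 0 0 0 0 0 0 0]
t=1: x=[96.9900 0.9582 0.0000 0.0000 0.0000 0.0000 0.0000 0.0000 0.0000] k=[97 1 0 0 0 0 0 0 0]
t=2: x=[95.9806 1.9070 0.0099 0.0000 0.0000 0.0000 0.0000 0.0000 0.0000] k=[98 1 1 0 0 0 0 0 0]
t=3: x=[97.0003 1.9265 0.9753 0.0099 0.0000 0.0000 0.0000 0.0000 0.0000] k=[98 0 5 0 0 0 0 0 0]
t=4: x=[96.9900 1.0071 4.8301 0.0496 0.0000 0.0000 0.0000 0.0000 0.0000] k=[96 6 0 0 0 0 0 0 0]
t=5: x=[95.0130 6.6966 0.0591 0.0000 0.0000 0.0000 0.0000 0.0000 0.0000] k=[92 6 0 0 0 0 0 0 0]
t=6: x=[90.9431 6.6574 0.0591 0.0000 0.0000 0.0000 0.0000 0.0000 0.0000] k=[88 8 0 0 0 0 0 0 0]
t=7: x=[86.9038 8.5409 0.0788 0.0000 0.0000 0.0000 0.0000 0.0000 0.0000] k=[84 13 0 0 0 0 0 0 0]
t=8: x=[82.9051 13.3160 0.1281 0.0000 0.0000 0.0000 0.0000 0.0000 0.0000] k=[83 9 1 0 0 0 0 0 0]
t=9: x=[81.8534 9.4636 1.0541 0.0099 0.0000 0.0000 0.0000 0.0000 0.0000] k=[78 8 0 4 0 0 0 0 0]
t=10: x=[76.7983 8.4428 0.1182 3.8918 0.0400 0.0000 0.0000 0.0000 0.0000] k=[76 6 0 9 0 0 0 0 0]
t=11: x=[74.7644 6.5005 0.1478 8.7598 0.0900 0.0000 0.0000 0.0000 0.0000] k=[74 7 0 8 0 0 0 0 0]
t=12: x=[72.7635 7.4420 0.1478 7.7859 0.0800 0.0000 0.0000 0.0000 0.0000] k=[76 4 5 9 3 0 0 0 0]
t=13: x=[74.7441 4.6286 4.9584 8.8393 3.0300 0.0302 0.0000 0.0000 0.0000] k=[71 9 4 5 7 0 0 0 0]
t=14: x=[69.7718 9.3753 4.0016 4.9743 6.9100 0.0705 0.0000 0.0000 0.0000] k=[71 11 7 4 7 4 0 0 0]
t=15: x=[69.7921 11.3300 6.9123 4.0308 6.9400 4.0187 0.0406 0.0000 0.0000] k=[67 6 11 6 10 0 5 0 0]
t=16: x=[65.7342 6.5201 10.7544 6.0471 9.8600 0.1511 4.9698 0.0511 0.0000] k=[66 2 12 11 11 5 0 5 0]
t=17: x=[64.6936 2.6800 11.7330 10.9366 10.9400 5.0456 0.1015 5.0046 0.0515] k=[63 0 10 15 8 2 0 6 0]
t=18: x=[61.6765 0.7137 9.8157 14.7852 8.0100 2.0550 0.0812 6.0042 0.0618] k=[65 6 6 15 11 6 4 8 1]

0.271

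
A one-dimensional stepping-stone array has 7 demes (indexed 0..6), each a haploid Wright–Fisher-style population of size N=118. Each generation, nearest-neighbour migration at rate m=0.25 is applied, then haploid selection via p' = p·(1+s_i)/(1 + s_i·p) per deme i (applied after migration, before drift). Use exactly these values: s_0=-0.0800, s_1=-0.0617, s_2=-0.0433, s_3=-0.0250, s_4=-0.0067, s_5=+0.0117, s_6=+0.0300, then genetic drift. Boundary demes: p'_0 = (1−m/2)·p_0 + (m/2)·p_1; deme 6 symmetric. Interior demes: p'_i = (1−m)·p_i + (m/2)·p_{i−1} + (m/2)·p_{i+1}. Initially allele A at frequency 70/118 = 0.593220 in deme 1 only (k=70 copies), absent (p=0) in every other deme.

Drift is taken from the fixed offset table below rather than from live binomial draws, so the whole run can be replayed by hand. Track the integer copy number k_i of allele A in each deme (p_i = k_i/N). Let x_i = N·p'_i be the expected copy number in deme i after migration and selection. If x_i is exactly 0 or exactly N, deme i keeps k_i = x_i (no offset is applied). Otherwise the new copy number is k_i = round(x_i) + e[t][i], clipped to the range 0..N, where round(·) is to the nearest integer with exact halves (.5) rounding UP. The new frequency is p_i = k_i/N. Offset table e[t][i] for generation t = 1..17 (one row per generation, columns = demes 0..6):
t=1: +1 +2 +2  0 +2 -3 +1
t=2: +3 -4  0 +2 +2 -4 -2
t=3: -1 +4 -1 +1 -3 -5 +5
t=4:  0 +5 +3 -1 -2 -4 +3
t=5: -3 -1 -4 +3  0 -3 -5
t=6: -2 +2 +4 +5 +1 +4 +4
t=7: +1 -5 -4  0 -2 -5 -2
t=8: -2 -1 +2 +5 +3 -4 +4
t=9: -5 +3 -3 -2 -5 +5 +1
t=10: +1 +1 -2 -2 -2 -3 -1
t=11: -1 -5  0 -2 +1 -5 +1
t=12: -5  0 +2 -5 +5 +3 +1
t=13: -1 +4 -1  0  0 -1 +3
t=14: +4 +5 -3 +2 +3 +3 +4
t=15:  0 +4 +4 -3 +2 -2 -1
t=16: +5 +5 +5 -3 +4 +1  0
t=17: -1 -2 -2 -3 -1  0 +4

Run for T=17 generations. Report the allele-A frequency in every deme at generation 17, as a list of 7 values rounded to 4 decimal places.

[0.0847, 0.1102, 0.0847, 0.0085, 0.0763, 0.0678, 0.1017]

t=0: k=[0 70 0 0 0 0 0]
t=1: x=[8.0980 50.6512 8.3981 0.0000 0.0000 0.0000 0.0000] k=[9 53 10 0 0 0 0]
t=2: x=[13.4724 40.4161 13.5838 1.2191 0.0000 0.0000 0.0000] k=[16 36 14 3 0 0 0]
t=3: x=[17.2362 29.3242 14.7927 3.9033 0.3725 0.0000 0.0000] k=[16 33 14 5 0 0 0]
t=4: x=[16.8825 27.1461 14.6718 5.3688 0.6208 0.0000 0.0000] k=[17 32 18 4 0 0 0]
t=5: x=[17.5901 27.0252 17.3351 5.1244 0.4967 0.0000 0.0000] k=[15 26 13 8 0 0 0]
t=6: x=[15.2341 21.8436 13.4630 7.4464 0.9934 0.0000 0.0000] k=[13 24 17 12 2 0 0]
t=7: x=[13.3552 20.6428 16.6082 11.1174 2.9804 0.2529 0.0000] k=[14 16 13 11 1 0 0]
t=8: x=[13.2379 14.5433 12.6175 9.7707 2.1110 0.1265 0.0000] k=[11 14 15 15 5 0 0]
t=9: x=[10.5463 12.9951 14.3090 13.4454 5.5891 0.6323 0.0000] k=[6 16 11 11 1 6 0]
t=10: x=[6.7029 13.3521 11.1693 9.5259 2.8562 4.6770 0.7724] k=[8 14 9 8 1 2 0]
t=11: x=[8.0980 11.9248 9.1204 7.0796 1.9868 1.6437 0.2575] k=[7 7 9 5 3 0 1]
t=12: x=[6.4707 6.8286 7.9167 5.1244 2.8562 0.5058 0.9010] k=[1 7 10 0 8 4 2]
t=13: x=[1.6119 6.2378 8.0371 2.1948 6.4588 4.2979 2.3162] k=[1 10 7 2 6 3 5]
t=14: x=[1.9578 8.0112 6.4738 3.0489 5.0921 3.6661 4.8866] k=[6 13 3 5 8 7 9]
t=15: x=[6.3546 10.2624 4.3123 5.0023 7.4529 7.4558 8.9925] k=[6 14 8 2 9 5 8]
t=16: x=[6.4707 11.5683 7.6761 3.5371 7.5772 5.9403 7.8386] k=[11 17 13 1 12 7 8]
t=17: x=[10.8968 14.9009 11.5312 3.7812 9.9386 7.8347 8.0950] k=[10 13 10 1 9 8 12]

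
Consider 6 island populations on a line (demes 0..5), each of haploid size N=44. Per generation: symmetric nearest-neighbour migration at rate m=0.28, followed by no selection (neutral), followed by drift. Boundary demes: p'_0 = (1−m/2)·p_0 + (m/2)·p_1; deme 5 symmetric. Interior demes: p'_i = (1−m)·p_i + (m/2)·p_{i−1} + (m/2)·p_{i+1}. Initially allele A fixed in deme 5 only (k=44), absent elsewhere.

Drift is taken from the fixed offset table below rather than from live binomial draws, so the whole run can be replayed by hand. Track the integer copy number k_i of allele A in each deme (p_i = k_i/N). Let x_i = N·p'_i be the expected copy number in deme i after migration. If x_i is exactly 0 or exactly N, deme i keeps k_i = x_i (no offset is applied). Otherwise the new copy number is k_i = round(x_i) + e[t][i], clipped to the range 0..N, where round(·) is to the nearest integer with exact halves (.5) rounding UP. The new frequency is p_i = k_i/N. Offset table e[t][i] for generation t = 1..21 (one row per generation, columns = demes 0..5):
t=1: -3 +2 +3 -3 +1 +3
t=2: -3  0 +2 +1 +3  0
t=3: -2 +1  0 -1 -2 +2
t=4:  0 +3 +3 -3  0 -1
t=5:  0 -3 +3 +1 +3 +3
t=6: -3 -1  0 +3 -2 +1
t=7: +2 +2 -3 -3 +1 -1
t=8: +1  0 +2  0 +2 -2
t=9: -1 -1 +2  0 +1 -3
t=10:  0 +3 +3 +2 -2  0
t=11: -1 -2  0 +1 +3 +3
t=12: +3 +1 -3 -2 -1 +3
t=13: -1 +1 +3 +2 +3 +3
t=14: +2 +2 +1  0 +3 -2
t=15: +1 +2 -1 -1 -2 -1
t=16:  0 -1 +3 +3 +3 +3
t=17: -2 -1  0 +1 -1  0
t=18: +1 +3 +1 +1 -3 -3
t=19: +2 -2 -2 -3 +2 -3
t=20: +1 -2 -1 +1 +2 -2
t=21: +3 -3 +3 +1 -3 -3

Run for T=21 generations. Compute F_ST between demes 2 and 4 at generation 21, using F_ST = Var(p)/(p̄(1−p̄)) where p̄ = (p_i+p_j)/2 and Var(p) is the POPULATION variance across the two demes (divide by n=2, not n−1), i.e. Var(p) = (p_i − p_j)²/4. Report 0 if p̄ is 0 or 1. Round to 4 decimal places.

0.0051

t=0: k=[0 0 0 0 0 44]
t=1: x=[0.0000 0.0000 0.0000 0.0000 6.1600 37.8400] k=[0 0 0 0 7 41]
t=2: x=[0.0000 0.0000 0.0000 0.9800 10.7800 36.2400] k=[0 0 0 2 14 36]
t=3: x=[0.0000 0.0000 0.2800 3.4000 15.4000 32.9200] k=[0 0 0 2 13 35]
t=4: x=[0.0000 0.0000 0.2800 3.2600 14.5400 31.9200] k=[0 0 3 0 15 31]
t=5: x=[0.0000 0.4200 2.1600 2.5200 15.1400 28.7600] k=[0 0 5 4 18 32]
t=6: x=[0.0000 0.7000 4.1600 6.1000 18.0000 30.0400] k=[0 0 4 9 16 31]
t=7: x=[0.0000 0.5600 4.1400 9.2800 17.1200 28.9000] k=[0 3 1 6 18 28]
t=8: x=[0.4200 2.3000 1.9800 6.9800 17.7200 26.6000] k=[1 2 4 7 20 25]
t=9: x=[1.1400 2.1400 4.1400 8.4000 18.8800 24.3000] k=[0 1 6 8 20 21]
t=10: x=[0.1400 1.5600 5.5800 9.4000 18.4600 20.8600] k=[0 5 9 11 16 21]
t=11: x=[0.7000 4.8600 8.7200 11.4200 16.0000 20.3000] k=[0 3 9 12 19 23]
t=12: x=[0.4200 3.4200 8.5800 12.5600 18.5800 22.4400] k=[3 4 6 11 18 25]
t=13: x=[3.1400 4.1400 6.4200 11.2800 18.0000 24.0200] k=[2 5 9 13 21 27]
t=14: x=[2.4200 5.1400 9.0000 13.5600 20.7200 26.1600] k=[4 7 10 14 24 24]
t=15: x=[4.4200 7.0000 10.1400 14.8400 22.6000 24.0000] k=[5 9 9 14 21 23]
t=16: x=[5.5600 8.4400 9.7000 14.2800 20.3000 22.7200] k=[6 7 13 17 23 26]
t=17: x=[6.1400 7.7000 12.7200 17.2800 22.5800 25.5800] k=[4 7 13 18 22 26]
t=18: x=[4.4200 7.4200 12.8600 17.8600 22.0000 25.4400] k=[5 10 14 19 19 22]
t=19: x=[5.7000 9.8600 14.1400 18.3000 19.4200 21.5800] k=[8 8 12 15 21 19]
t=20: x=[8.0000 8.5600 11.8600 15.4200 19.8800 19.2800] k=[9 7 11 16 22 17]
t=21: x=[8.7200 7.8400 11.1400 16.1400 20.4600 17.7000] k=[12 5 14 17 17 15]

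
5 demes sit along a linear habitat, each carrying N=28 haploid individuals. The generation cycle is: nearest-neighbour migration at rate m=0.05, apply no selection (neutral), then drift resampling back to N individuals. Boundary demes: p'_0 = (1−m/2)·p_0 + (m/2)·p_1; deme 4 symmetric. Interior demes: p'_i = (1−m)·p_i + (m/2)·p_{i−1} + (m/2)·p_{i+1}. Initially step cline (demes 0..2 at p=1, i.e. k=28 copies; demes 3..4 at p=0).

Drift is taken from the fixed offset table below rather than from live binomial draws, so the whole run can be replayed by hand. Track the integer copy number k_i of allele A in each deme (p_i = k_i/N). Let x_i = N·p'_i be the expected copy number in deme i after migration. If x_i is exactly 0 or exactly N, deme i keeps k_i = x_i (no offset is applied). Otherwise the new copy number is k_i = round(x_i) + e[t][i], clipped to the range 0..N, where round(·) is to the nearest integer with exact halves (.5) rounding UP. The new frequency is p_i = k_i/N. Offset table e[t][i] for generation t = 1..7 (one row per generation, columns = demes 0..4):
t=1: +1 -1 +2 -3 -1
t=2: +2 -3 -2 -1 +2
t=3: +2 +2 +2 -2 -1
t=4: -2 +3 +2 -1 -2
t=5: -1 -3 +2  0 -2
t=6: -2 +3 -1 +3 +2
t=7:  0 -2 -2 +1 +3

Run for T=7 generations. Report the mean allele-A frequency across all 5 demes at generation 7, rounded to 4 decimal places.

t=0: k=[28 28 28 0 0]
t=1: x=[28.0000 28.0000 27.3000 0.7000 0.0000] k=[28 28 28 0 0]
t=2: x=[28.0000 28.0000 27.3000 0.7000 0.0000] k=[28 28 25 0 0]
t=3: x=[28.0000 27.9250 24.4500 0.6250 0.0000] k=[28 28 26 0 0]
t=4: x=[28.0000 27.9500 25.4000 0.6500 0.0000] k=[28 28 27 0 0]
t=5: x=[28.0000 27.9750 26.3500 0.6750 0.0000] k=[28 25 28 1 0]
t=6: x=[27.9250 25.1500 27.2500 1.6500 0.0250] k=[26 28 26 5 2]
t=7: x=[26.0500 27.9000 25.5250 5.4500 2.0750] k=[26 26 24 6 5]

0.6214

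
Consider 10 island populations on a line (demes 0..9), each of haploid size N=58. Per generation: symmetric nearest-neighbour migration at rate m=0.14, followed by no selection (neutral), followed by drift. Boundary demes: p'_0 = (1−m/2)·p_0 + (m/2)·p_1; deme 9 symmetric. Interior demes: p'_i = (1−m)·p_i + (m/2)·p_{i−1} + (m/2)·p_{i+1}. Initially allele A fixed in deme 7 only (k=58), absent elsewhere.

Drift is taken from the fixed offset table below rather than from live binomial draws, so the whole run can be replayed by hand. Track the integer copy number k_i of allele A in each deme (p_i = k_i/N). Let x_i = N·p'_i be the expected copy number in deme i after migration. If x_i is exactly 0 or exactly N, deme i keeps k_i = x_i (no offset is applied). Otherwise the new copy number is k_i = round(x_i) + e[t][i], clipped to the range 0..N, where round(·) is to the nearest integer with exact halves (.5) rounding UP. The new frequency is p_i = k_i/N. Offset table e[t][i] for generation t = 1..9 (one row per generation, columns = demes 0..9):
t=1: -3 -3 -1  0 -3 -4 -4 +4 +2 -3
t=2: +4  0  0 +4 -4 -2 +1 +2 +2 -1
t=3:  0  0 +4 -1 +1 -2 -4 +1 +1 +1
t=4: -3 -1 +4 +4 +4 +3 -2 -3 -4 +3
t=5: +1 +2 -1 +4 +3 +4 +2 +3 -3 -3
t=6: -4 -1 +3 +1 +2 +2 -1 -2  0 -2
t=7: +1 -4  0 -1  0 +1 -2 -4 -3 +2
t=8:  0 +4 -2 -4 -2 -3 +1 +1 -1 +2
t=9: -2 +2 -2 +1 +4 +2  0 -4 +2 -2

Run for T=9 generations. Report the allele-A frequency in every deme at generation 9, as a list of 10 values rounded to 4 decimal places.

t=0: k=[0 0 0 0 0 0 0 58 0 0]
t=1: x=[0.0000 0.0000 0.0000 0.0000 0.0000 0.0000 4.0600 49.8800 4.0600 0.0000] k=[0 0 0 0 0 0 0 54 6 0]
t=2: x=[0.0000 0.0000 0.0000 0.0000 0.0000 0.0000 3.7800 46.8600 8.9400 0.4200] k=[0 0 0 0 0 0 5 49 11 0]
t=3: x=[0.0000 0.0000 0.0000 0.0000 0.0000 0.3500 7.7300 43.2600 12.8900 0.7700] k=[0 0 0 0 0 0 4 44 14 2]
t=4: x=[0.0000 0.0000 0.0000 0.0000 0.0000 0.2800 6.5200 39.1000 15.2600 2.8400] k=[0 0 0 0 0 3 5 36 11 6]
t=5: x=[0.0000 0.0000 0.0000 0.0000 0.2100 2.9300 7.0300 32.0800 12.4000 6.3500] k=[0 0 0 0 3 7 9 35 9 3]
t=6: x=[0.0000 0.0000 0.0000 0.2100 3.0700 6.8600 10.6800 31.3600 10.4000 3.4200] k=[0 0 0 1 5 9 10 29 10 1]
t=7: x=[0.0000 0.0000 0.0700 1.2100 5.0000 8.7900 11.2600 26.3400 10.7000 1.6300] k=[0 0 0 0 5 10 9 22 8 4]
t=8: x=[0.0000 0.0000 0.0000 0.3500 5.0000 9.5800 9.9800 20.1100 8.7000 4.2800] k=[0 0 0 0 3 7 11 21 8 6]
t=9: x=[0.0000 0.0000 0.0000 0.2100 3.0700 7.0000 11.4200 19.3900 8.7700 6.1400] k=[0 0 0 1 7 9 11 15 11 4]

[0.0000, 0.0000, 0.0000, 0.0172, 0.1207, 0.1552, 0.1897, 0.2586, 0.1897, 0.0690]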